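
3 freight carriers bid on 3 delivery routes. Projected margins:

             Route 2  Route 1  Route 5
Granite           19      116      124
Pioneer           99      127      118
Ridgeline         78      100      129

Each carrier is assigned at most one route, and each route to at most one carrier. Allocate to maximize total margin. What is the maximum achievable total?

Max total: $344k

Optimal: Granite→Route 1 ($116k), Pioneer→Route 2 ($99k), Ridgeline→Route 5 ($129k) — total 116+99+129 = $344k.
Row-greedy (each carrier in turn takes its best remaining route) gives $329k, worse by 15.
Next-best assignment: Granite→Route 5, Pioneer→Route 1, Ridgeline→Route 2 = $329k.
No other one-to-one assignment exceeds $344k.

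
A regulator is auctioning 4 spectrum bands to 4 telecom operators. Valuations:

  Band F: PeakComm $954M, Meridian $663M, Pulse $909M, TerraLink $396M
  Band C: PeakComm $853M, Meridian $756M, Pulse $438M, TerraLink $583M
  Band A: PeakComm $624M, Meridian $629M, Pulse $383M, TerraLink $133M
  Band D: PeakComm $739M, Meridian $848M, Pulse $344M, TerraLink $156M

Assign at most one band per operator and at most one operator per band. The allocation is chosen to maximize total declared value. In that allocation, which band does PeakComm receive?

PeakComm receives Band A.

Optimal: PeakComm→Band A ($624M), Meridian→Band D ($848M), Pulse→Band F ($909M), TerraLink→Band C ($583M) — total 624+848+909+583 = $2964M.
Swapping TerraLink↔Meridian (TerraLink→Band D $156M, Meridian→Band C $756M) loses 519.
PeakComm's own top band is Band F ($954M), but forcing PeakComm→Band F and reassigning the rest optimally gives only $2768M — worse by 196.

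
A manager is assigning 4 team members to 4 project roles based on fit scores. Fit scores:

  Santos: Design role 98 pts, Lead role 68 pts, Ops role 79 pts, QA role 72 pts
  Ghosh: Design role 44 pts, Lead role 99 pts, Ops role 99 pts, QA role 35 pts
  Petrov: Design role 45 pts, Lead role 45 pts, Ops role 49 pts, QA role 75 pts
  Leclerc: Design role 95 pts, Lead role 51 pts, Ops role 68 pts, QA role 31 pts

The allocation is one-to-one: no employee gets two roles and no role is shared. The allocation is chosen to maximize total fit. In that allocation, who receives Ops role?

Optimal: Santos→Ops role (79 pts), Ghosh→Lead role (99 pts), Petrov→QA role (75 pts), Leclerc→Design role (95 pts) — total 79+99+75+95 = 348 pts.
Row-greedy (each employee in turn takes its best remaining role) gives 340 pts, worse by 8.
No other one-to-one assignment exceeds 348 pts.
Santos's own top role is Design role (98 pts), but forcing Santos→Design role and reassigning the rest optimally gives only 340 pts — worse by 8.

Santos receives Ops role.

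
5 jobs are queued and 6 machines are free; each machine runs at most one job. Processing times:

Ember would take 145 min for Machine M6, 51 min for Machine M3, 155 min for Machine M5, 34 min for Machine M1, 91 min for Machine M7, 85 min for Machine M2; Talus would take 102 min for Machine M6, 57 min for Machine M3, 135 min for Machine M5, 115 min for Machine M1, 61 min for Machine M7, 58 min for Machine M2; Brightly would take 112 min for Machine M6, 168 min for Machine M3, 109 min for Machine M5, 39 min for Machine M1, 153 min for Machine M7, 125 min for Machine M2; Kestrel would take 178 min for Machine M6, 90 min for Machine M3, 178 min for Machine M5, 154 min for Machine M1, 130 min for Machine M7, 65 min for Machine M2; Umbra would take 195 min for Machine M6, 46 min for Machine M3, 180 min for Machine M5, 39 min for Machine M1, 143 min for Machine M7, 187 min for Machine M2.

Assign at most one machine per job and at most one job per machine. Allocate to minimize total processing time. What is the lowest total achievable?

This is a one-to-one assignment (minimum-cost bipartite matching).
Optimal: Ember→Machine M1 (34 min), Talus→Machine M7 (61 min), Brightly→Machine M5 (109 min), Kestrel→Machine M2 (65 min), Umbra→Machine M3 (46 min) — total 34+61+109+65+46 = 315 min.
Min-entry greedy (repeatedly take the single cheapest remaining cell) gives 377 min, worse by 62.
Next-best assignment: Ember→Machine M1, Talus→Machine M7, Brightly→Machine M6, Kestrel→Machine M2, Umbra→Machine M3 = 318 min.
Swapping Ember↔Umbra (Ember→Machine M3 51 min, Umbra→Machine M1 39 min) adds 10.
No other one-to-one assignment undercuts 315 min.

Min total: 315 min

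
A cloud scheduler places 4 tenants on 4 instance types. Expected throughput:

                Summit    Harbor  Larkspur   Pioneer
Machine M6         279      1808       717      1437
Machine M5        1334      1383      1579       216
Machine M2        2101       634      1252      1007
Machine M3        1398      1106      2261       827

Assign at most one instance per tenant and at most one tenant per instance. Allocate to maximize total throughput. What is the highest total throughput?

Maximum total: 7182 ops/s

This is a one-to-one assignment (maximum-weight bipartite matching).
Optimal: Summit→Machine M2 (2101 ops/s), Harbor→Machine M5 (1383 ops/s), Larkspur→Machine M3 (2261 ops/s), Pioneer→Machine M6 (1437 ops/s) — total 2101+1383+2261+1437 = 7182 ops/s.
Column-greedy (each instance in turn goes to its best remaining tenant) gives 6315 ops/s, worse by 867.
Next-best assignment: Summit→Machine M5, Harbor→Machine M6, Larkspur→Machine M3, Pioneer→Machine M2 = 6410 ops/s.
Every other assignment is strictly worse.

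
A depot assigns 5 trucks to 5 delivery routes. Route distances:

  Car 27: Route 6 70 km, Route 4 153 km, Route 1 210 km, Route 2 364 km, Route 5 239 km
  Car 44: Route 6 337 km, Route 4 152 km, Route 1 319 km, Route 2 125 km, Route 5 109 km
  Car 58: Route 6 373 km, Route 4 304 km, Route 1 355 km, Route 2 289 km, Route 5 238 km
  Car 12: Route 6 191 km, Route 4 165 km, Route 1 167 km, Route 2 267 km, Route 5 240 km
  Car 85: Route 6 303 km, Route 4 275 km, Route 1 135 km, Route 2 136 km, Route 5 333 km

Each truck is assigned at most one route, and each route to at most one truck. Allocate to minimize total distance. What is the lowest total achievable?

Treat this as an assignment problem: match each truck to one route.
Optimal: Car 27→Route 6 (70 km), Car 44→Route 2 (125 km), Car 58→Route 5 (238 km), Car 12→Route 4 (165 km), Car 85→Route 1 (135 km) — total 70+125+238+165+135 = 733 km.
Row-greedy (each truck in turn takes its cheapest remaining route) gives 768 km, worse by 35.
Checked against all permutations: 733 km is optimal.

Min total: 733 km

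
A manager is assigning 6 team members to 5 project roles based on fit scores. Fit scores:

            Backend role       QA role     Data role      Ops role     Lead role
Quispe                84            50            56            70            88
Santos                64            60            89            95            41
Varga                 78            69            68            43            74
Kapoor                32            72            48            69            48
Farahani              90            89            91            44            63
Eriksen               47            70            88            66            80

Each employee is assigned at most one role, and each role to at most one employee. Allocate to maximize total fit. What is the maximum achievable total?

Max total: 438 pts

This is the linear assignment problem.
Optimal: Varga→Backend role (78 pts), Farahani→QA role (89 pts), Eriksen→Data role (88 pts), Santos→Ops role (95 pts), Quispe→Lead role (88 pts) — total 78+89+88+95+88 = 438 pts.
Max-entry greedy (repeatedly take the single best remaining cell) gives 424 pts, worse by 14.
Next-best assignment: Farahani→Backend role, Kapoor→QA role, Eriksen→Data role, Santos→Ops role, Quispe→Lead role = 433 pts.
Swapping Farahani↔Varga (Farahani→Backend role 90 pts, Varga→QA role 69 pts) loses 8.
No other one-to-one assignment exceeds 438 pts.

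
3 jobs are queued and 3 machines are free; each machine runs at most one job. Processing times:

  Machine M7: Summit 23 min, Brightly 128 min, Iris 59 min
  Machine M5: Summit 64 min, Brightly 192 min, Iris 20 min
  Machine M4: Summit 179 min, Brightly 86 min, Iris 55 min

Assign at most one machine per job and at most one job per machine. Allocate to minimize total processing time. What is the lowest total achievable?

This is the linear assignment problem.
Optimal: Summit→Machine M7 (23 min), Brightly→Machine M4 (86 min), Iris→Machine M5 (20 min) — total 23+86+20 = 129 min.
Next-best assignment: Summit→Machine M5, Brightly→Machine M4, Iris→Machine M7 = 209 min.

Min total: 129 min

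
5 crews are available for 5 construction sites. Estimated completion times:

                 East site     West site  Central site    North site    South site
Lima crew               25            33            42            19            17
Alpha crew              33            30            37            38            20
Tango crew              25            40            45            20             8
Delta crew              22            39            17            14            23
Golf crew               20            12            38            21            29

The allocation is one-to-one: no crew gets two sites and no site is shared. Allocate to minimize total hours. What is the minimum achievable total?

Minimum total: 89 hours

Optimal: Lima crew→North site (19 hours), Alpha crew→East site (33 hours), Tango crew→South site (8 hours), Delta crew→Central site (17 hours), Golf crew→West site (12 hours) — total 19+33+8+17+12 = 89 hours.
Column-greedy (each site in turn goes to its cheapest remaining crew) gives 94 hours, worse by 5.
Next-best assignment: Lima crew→North site, Alpha crew→South site, Tango crew→East site, Delta crew→Central site, Golf crew→West site = 93 hours.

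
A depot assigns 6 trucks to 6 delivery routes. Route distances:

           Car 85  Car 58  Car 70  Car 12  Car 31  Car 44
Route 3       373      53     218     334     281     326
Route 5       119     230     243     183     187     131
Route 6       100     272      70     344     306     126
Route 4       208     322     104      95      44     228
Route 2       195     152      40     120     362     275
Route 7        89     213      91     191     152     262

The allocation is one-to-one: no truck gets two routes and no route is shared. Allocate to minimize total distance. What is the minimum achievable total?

Minimum total: 507 km

Optimal: Car 85→Route 7 (89 km), Car 58→Route 3 (53 km), Car 70→Route 6 (70 km), Car 12→Route 2 (120 km), Car 31→Route 4 (44 km), Car 44→Route 5 (131 km) — total 89+53+70+120+44+131 = 507 km.
Column-greedy (each route in turn goes to its cheapest remaining truck) gives 668 km, worse by 161.
Checked against all permutations: 507 km is optimal.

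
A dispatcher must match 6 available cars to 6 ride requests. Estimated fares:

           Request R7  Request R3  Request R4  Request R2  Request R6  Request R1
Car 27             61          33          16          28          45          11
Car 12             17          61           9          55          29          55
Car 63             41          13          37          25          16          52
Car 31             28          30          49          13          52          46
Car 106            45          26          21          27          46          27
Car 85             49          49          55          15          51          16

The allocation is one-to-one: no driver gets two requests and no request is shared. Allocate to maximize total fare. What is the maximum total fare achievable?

This is the linear assignment problem.
Optimal: Car 27→Request R7 ($61), Car 12→Request R2 ($55), Car 63→Request R1 ($52), Car 31→Request R4 ($49), Car 106→Request R6 ($46), Car 85→Request R3 ($49) — total 61+55+52+49+46+49 = $312.
Max-entry greedy (repeatedly take the single best remaining cell) gives $308, worse by 4.
Next-best assignment: Car 27→Request R7, Car 12→Request R3, Car 63→Request R1, Car 31→Request R6, Car 106→Request R2, Car 85→Request R4 = $308.
No other one-to-one assignment exceeds $312.

Maximum total: $312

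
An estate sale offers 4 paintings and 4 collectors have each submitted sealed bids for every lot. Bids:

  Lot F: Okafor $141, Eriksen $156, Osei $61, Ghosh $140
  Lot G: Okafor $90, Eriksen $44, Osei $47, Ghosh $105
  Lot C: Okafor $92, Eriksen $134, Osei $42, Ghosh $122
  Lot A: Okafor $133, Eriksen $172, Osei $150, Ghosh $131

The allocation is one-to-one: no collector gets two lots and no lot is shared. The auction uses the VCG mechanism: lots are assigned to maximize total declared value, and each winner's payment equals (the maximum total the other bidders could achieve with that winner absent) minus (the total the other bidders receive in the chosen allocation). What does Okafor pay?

Efficient allocation: Okafor→Lot F ($141), Eriksen→Lot C ($134), Osei→Lot A ($150), Ghosh→Lot G ($105); total welfare W = $530.
Okafor receives Lot F at value $141, so the others get W − 141 = $389.
Without Okafor: best allocation of the remaining 3 bidders over all 4 lots is Eriksen→Lot F ($156), Osei→Lot A ($150), Ghosh→Lot C ($122), total $428.
VCG payment = (others' best without Okafor) − (others' welfare with Okafor) = 428 − 389 = $39.

Okafor pays $39.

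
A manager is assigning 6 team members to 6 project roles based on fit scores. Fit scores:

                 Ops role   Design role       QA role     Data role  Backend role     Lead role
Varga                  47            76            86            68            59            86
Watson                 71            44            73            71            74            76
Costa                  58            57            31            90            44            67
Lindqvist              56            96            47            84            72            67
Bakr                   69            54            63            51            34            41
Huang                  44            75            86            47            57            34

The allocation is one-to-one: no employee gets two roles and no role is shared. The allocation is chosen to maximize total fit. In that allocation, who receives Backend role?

This is a one-to-one assignment (maximum-weight bipartite matching).
Optimal: Varga→Lead role (86 pts), Watson→Backend role (74 pts), Costa→Data role (90 pts), Lindqvist→Design role (96 pts), Bakr→Ops role (69 pts), Huang→QA role (86 pts) — total 86+74+90+96+69+86 = 501 pts.
Row-greedy (each employee in turn takes its best remaining role) gives 474 pts, worse by 27.
Next-best assignment: Varga→Backend role, Watson→Lead role, Costa→Data role, Lindqvist→Design role, Bakr→Ops role, Huang→QA role = 476 pts.
Every other assignment is strictly worse.
Watson's own top role is Lead role (76 pts), but forcing Watson→Lead role and reassigning the rest optimally gives only 476 pts — worse by 25.

Watson receives Backend role.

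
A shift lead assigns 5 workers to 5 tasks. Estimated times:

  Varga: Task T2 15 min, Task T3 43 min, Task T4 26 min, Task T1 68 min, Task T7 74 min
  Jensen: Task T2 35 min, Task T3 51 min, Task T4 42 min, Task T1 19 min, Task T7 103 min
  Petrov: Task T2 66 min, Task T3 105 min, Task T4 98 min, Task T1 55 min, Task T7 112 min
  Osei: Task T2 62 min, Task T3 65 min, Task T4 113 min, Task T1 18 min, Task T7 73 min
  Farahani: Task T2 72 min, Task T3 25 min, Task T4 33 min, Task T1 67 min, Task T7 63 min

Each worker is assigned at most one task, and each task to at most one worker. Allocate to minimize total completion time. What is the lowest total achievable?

This is the linear assignment problem.
Optimal: Varga→Task T4 (26 min), Jensen→Task T1 (19 min), Petrov→Task T2 (66 min), Osei→Task T7 (73 min), Farahani→Task T3 (25 min) — total 26+19+66+73+25 = 209 min.
Row-greedy (each worker in turn takes its cheapest remaining task) gives 260 min, worse by 51.
Next-best assignment: Varga→Task T2, Jensen→Task T4, Petrov→Task T1, Osei→Task T7, Farahani→Task T3 = 210 min.
Swapping Farahani↔Jensen (Farahani→Task T1 67 min, Jensen→Task T3 51 min) adds 74.
Every other assignment is strictly worse.

Minimum total: 209 min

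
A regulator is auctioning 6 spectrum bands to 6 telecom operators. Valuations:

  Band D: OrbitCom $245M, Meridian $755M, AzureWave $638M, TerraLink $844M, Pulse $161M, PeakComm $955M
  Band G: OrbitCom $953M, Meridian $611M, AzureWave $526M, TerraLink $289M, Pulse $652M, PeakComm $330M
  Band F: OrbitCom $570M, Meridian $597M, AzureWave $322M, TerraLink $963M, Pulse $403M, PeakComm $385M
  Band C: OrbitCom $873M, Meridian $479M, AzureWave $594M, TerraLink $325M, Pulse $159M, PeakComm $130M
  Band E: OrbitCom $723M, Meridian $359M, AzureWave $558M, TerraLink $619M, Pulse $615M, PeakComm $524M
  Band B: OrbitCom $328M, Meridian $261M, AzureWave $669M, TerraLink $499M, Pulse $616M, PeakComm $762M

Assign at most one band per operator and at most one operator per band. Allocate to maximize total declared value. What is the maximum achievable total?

Maximum total: $4686M

Optimal: OrbitCom→Band C ($873M), Meridian→Band G ($611M), AzureWave→Band B ($669M), TerraLink→Band F ($963M), Pulse→Band E ($615M), PeakComm→Band D ($955M) — total 873+611+669+963+615+955 = $4686M.
Row-greedy (each operator in turn takes its best remaining band) gives $4085M, worse by 601.
Next-best assignment: OrbitCom→Band G, Meridian→Band D, AzureWave→Band C, TerraLink→Band F, Pulse→Band E, PeakComm→Band B = $4642M.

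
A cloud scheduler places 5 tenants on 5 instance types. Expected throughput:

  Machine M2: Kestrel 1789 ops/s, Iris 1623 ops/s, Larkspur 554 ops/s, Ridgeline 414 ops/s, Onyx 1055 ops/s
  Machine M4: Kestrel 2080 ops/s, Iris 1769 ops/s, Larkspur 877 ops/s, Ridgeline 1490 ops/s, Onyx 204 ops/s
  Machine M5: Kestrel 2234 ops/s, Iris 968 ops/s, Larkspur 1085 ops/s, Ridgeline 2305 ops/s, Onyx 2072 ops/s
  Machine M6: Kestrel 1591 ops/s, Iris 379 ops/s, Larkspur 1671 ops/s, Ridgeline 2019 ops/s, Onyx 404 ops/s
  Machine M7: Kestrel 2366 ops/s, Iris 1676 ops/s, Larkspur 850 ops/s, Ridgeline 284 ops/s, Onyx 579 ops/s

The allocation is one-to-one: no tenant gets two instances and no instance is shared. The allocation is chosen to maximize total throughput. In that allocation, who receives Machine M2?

Optimal: Kestrel→Machine M7 (2366 ops/s), Iris→Machine M2 (1623 ops/s), Larkspur→Machine M6 (1671 ops/s), Ridgeline→Machine M4 (1490 ops/s), Onyx→Machine M5 (2072 ops/s) — total 2366+1623+1671+1490+2072 = 9222 ops/s.
Row-greedy (each tenant in turn takes its best remaining instance) gives 9166 ops/s, worse by 56.
Swapping Onyx↔Iris (Onyx→Machine M2 1055 ops/s, Iris→Machine M5 968 ops/s) loses 1672.
Iris's own top instance is Machine M4 (1769 ops/s), but forcing Iris→Machine M4 and reassigning the rest optimally gives only 9166 ops/s — worse by 56.

Iris receives Machine M2.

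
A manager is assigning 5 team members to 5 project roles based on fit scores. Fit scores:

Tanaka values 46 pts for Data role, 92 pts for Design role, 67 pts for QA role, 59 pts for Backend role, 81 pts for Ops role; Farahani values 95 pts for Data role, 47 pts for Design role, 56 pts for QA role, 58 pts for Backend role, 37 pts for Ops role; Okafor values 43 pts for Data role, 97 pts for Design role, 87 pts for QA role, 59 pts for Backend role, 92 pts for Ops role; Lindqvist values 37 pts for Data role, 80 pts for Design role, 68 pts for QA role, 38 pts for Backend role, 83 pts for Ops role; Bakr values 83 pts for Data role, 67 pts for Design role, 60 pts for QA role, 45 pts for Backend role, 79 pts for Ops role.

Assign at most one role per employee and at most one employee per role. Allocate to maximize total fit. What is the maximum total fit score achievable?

Maximum total: 403 pts

Treat this as an assignment problem: match each employee to one role.
Optimal: Tanaka→Design role (92 pts), Farahani→Backend role (58 pts), Okafor→QA role (87 pts), Lindqvist→Ops role (83 pts), Bakr→Data role (83 pts) — total 92+58+87+83+83 = 403 pts.
Every other assignment is strictly worse.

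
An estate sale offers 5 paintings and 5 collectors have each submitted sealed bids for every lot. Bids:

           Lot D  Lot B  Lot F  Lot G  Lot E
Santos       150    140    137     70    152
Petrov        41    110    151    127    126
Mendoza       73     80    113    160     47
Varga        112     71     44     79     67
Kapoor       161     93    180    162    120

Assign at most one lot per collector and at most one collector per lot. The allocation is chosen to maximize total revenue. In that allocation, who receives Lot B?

Treat this as an assignment problem: match each collector to one lot.
Optimal: Santos→Lot B ($140), Petrov→Lot E ($126), Mendoza→Lot G ($160), Varga→Lot D ($112), Kapoor→Lot F ($180) — total 140+126+160+112+180 = $718.
Column-greedy (each lot in turn goes to its best remaining collector) gives $679, worse by 39.
Santos's own top lot is Lot E ($152), but forcing Santos→Lot E and reassigning the rest optimally gives only $714 — worse by 4.

Santos receives Lot B.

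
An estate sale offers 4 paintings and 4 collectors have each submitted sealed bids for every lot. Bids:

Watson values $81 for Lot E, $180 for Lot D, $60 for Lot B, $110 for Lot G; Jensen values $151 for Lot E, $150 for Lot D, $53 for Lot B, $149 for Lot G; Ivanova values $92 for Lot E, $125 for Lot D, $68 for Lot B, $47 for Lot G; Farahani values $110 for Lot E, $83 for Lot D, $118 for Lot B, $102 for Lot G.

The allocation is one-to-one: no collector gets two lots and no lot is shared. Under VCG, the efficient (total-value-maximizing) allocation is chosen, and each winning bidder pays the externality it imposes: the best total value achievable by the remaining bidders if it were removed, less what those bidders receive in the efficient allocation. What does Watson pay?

Efficient allocation: Watson→Lot D ($180), Jensen→Lot G ($149), Ivanova→Lot E ($92), Farahani→Lot B ($118); total welfare W = $539.
Watson receives Lot D at value $180, so the others get W − 180 = $359.
Without Watson: best allocation of the remaining 3 bidders over all 4 lots is Jensen→Lot E ($151), Ivanova→Lot D ($125), Farahani→Lot B ($118), total $394.
VCG payment = (others' best without Watson) − (others' welfare with Watson) = 394 − 359 = $35.

Watson pays $35.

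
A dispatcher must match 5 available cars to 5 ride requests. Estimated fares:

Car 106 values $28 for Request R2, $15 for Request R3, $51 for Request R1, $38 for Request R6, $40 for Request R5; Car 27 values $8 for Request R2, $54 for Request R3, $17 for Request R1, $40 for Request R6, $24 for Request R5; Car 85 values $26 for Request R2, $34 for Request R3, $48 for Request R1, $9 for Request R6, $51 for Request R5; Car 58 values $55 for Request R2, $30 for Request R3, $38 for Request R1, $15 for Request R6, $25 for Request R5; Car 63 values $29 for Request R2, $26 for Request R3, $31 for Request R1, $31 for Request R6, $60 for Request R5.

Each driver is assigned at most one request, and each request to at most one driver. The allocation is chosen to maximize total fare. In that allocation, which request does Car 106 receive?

Optimal: Car 106→Request R6 ($38), Car 27→Request R3 ($54), Car 85→Request R1 ($48), Car 58→Request R2 ($55), Car 63→Request R5 ($60) — total 38+54+48+55+60 = $255.
Row-greedy (each driver in turn takes its best remaining request) gives $242, worse by 13.
Next-best assignment: Car 106→Request R1, Car 27→Request R3, Car 85→Request R5, Car 58→Request R2, Car 63→Request R6 = $242.
Swapping Car 106↔Car 63 (Car 106→Request R5 $40, Car 63→Request R6 $31) loses 27.
Every other assignment is strictly worse.
Car 106's own top request is Request R1 ($51), but forcing Car 106→Request R1 and reassigning the rest optimally gives only $242 — worse by 13.

Car 106 receives Request R6.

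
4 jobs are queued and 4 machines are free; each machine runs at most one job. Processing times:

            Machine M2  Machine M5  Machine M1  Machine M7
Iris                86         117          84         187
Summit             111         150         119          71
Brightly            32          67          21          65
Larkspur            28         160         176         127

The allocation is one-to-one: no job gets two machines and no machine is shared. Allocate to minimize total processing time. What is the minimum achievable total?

Optimal: Iris→Machine M5 (117 min), Summit→Machine M7 (71 min), Brightly→Machine M1 (21 min), Larkspur→Machine M2 (28 min) — total 117+71+21+28 = 237 min.
Row-greedy (each job in turn takes its cheapest remaining machine) gives 347 min, worse by 110.
Checked against all permutations: 237 min is optimal.

Min total: 237 min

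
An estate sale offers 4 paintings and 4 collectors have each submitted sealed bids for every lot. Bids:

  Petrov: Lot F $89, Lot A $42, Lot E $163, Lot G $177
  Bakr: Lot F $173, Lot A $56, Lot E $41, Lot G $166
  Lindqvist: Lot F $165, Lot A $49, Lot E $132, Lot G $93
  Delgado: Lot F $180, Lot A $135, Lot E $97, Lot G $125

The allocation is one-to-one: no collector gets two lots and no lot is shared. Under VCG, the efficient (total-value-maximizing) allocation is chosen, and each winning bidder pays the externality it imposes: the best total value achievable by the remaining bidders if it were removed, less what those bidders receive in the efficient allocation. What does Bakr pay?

Efficient allocation: Petrov→Lot E ($163), Bakr→Lot G ($166), Lindqvist→Lot F ($165), Delgado→Lot A ($135); total welfare W = $629.
Bakr receives Lot G at value $166, so the others get W − 166 = $463.
Without Bakr: best allocation of the remaining 3 bidders over all 4 lots is Petrov→Lot G ($177), Lindqvist→Lot E ($132), Delgado→Lot F ($180), total $489.
VCG payment = (others' best without Bakr) − (others' welfare with Bakr) = 489 − 463 = $26.

Bakr pays $26.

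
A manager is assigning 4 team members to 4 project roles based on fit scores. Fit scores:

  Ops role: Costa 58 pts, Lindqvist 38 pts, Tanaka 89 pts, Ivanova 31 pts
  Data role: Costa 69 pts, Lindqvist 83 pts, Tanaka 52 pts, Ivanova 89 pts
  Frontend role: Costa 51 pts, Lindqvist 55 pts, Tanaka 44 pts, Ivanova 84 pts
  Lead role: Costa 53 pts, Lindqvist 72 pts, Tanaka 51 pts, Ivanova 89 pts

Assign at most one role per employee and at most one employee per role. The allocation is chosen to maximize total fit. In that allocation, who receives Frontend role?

Optimal: Costa→Data role (69 pts), Lindqvist→Lead role (72 pts), Tanaka→Ops role (89 pts), Ivanova→Frontend role (84 pts) — total 69+72+89+84 = 314 pts.
Column-greedy (each role in turn goes to its best remaining employee) gives 286 pts, worse by 28.
Next-best assignment: Costa→Frontend role, Lindqvist→Data role, Tanaka→Ops role, Ivanova→Lead role = 312 pts.
Every other assignment is strictly worse.
Ivanova's own top role is Data role (89 pts), but forcing Ivanova→Data role and reassigning the rest optimally gives only 301 pts — worse by 13.

Ivanova receives Frontend role.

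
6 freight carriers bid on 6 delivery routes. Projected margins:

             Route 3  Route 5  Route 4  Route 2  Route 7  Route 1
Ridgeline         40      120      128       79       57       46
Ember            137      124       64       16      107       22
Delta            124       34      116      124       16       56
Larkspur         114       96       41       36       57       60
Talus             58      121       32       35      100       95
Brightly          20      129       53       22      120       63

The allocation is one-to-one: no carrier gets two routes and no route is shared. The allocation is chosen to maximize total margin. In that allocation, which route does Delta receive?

Optimal: Ridgeline→Route 4 ($128k), Ember→Route 5 ($124k), Delta→Route 2 ($124k), Larkspur→Route 3 ($114k), Talus→Route 1 ($95k), Brightly→Route 7 ($120k) — total 128+124+124+114+95+120 = $705k.
Column-greedy (each route in turn goes to its best remaining carrier) gives $678k, worse by 27.
Next-best assignment: Ridgeline→Route 4, Ember→Route 3, Delta→Route 2, Larkspur→Route 5, Talus→Route 1, Brightly→Route 7 = $700k.
Swapping Larkspur↔Talus (Larkspur→Route 1 $60k, Talus→Route 3 $58k) loses 91.
Checked against all permutations: $705k is optimal.
Delta's own top route is Route 3 ($124k), but forcing Delta→Route 3 and reassigning the rest optimally gives only $627k — worse by 78.

Delta receives Route 2.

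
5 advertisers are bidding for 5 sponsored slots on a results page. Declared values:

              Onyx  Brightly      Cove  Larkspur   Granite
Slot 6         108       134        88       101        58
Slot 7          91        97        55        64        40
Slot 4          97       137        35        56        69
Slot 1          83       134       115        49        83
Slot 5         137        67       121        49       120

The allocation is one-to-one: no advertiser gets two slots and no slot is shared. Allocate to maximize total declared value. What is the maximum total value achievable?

Maximum total: $564

Optimal: Onyx→Slot 7 ($91), Brightly→Slot 4 ($137), Cove→Slot 1 ($115), Larkspur→Slot 6 ($101), Granite→Slot 5 ($120) — total 91+137+115+101+120 = $564.
Max-entry greedy (repeatedly take the single best remaining cell) gives $530, worse by 34.
Next-best assignment: Onyx→Slot 6, Brightly→Slot 4, Cove→Slot 1, Larkspur→Slot 7, Granite→Slot 5 = $544.
Checked against all permutations: $564 is optimal.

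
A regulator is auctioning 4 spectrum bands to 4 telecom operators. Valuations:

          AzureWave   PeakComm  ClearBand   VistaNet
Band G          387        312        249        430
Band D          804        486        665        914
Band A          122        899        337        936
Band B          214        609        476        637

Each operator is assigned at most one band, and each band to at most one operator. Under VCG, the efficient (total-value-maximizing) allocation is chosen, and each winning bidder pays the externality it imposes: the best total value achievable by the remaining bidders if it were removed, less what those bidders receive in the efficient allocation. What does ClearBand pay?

ClearBand pays $149M.

Efficient allocation: AzureWave→Band G ($387M), PeakComm→Band A ($899M), ClearBand→Band B ($476M), VistaNet→Band D ($914M); total welfare W = $2676M.
ClearBand receives Band B at value $476M, so the others get W − 476 = $2200M.
Without ClearBand: best allocation of the remaining 3 bidders over all 4 bands is AzureWave→Band D ($804M), PeakComm→Band B ($609M), VistaNet→Band A ($936M), total $2349M.
VCG payment = (others' best without ClearBand) − (others' welfare with ClearBand) = 2349 − 2200 = $149M.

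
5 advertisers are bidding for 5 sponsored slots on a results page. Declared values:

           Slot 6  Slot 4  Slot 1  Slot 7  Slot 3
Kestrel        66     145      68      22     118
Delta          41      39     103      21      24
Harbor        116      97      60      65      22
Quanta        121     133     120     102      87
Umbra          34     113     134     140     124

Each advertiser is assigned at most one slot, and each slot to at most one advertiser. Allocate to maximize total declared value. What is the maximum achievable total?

Maximum total: $610

Optimal: Kestrel→Slot 3 ($118), Delta→Slot 1 ($103), Harbor→Slot 6 ($116), Quanta→Slot 4 ($133), Umbra→Slot 7 ($140) — total 118+103+116+133+140 = $610.
Column-greedy (each slot in turn goes to its best remaining advertiser) gives $489, worse by 121.
Checked against all permutations: $610 is optimal.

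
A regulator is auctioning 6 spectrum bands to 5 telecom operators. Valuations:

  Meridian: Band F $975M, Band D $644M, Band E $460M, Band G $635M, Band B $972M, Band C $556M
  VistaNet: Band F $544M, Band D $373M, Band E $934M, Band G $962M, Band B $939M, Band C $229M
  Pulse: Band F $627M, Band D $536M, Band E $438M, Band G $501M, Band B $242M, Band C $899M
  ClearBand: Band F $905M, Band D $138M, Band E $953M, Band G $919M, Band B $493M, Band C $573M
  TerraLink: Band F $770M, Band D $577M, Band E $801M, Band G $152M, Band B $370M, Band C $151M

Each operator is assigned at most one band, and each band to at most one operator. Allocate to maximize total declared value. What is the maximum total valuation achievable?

Maximum total: $4556M

Optimal: Meridian→Band B ($972M), VistaNet→Band G ($962M), Pulse→Band C ($899M), ClearBand→Band E ($953M), TerraLink→Band F ($770M) — total 972+962+899+953+770 = $4556M.
Row-greedy (each operator in turn takes its best remaining band) gives $4366M, worse by 190.
No other one-to-one assignment exceeds $4556M.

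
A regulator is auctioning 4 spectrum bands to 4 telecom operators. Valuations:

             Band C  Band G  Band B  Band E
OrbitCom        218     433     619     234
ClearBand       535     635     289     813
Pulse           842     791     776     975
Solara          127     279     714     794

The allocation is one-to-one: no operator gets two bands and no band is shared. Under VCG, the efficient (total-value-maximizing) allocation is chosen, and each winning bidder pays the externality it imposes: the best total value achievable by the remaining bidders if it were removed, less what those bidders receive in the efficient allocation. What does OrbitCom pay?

OrbitCom pays $98M.

Efficient allocation: OrbitCom→Band B ($619M), ClearBand→Band G ($635M), Pulse→Band C ($842M), Solara→Band E ($794M); total welfare W = $2890M.
OrbitCom receives Band B at value $619M, so the others get W − 619 = $2271M.
Without OrbitCom: best allocation of the remaining 3 bidders over all 4 bands is ClearBand→Band E ($813M), Pulse→Band C ($842M), Solara→Band B ($714M), total $2369M.
VCG payment = (others' best without OrbitCom) − (others' welfare with OrbitCom) = 2369 − 2271 = $98M.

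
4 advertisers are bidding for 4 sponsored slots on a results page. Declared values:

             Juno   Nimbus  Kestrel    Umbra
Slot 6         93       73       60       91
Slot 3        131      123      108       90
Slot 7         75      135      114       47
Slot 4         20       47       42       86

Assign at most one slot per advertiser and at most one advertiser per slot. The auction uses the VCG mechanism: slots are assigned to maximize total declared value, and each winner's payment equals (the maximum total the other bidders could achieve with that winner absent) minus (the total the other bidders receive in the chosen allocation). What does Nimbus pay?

Nimbus pays $49.

Efficient allocation: Juno→Slot 6 ($93), Nimbus→Slot 7 ($135), Kestrel→Slot 3 ($108), Umbra→Slot 4 ($86); total welfare W = $422.
Nimbus receives Slot 7 at value $135, so the others get W − 135 = $287.
Without Nimbus: best allocation of the remaining 3 bidders over all 4 slots is Juno→Slot 3 ($131), Kestrel→Slot 7 ($114), Umbra→Slot 6 ($91), total $336.
VCG payment = (others' best without Nimbus) − (others' welfare with Nimbus) = 336 − 287 = $49.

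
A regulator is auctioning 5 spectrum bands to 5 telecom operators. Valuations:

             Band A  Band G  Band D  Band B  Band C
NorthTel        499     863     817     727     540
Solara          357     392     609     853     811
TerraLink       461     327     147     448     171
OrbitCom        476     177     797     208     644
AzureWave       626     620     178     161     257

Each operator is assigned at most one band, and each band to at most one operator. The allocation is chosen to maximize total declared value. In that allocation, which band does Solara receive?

Solara receives Band C.

Optimal: NorthTel→Band G ($863M), Solara→Band C ($811M), TerraLink→Band B ($448M), OrbitCom→Band D ($797M), AzureWave→Band A ($626M) — total 863+811+448+797+626 = $3545M.
Max-entry greedy (repeatedly take the single best remaining cell) gives $3310M, worse by 235.
Next-best assignment: NorthTel→Band B, Solara→Band C, TerraLink→Band A, OrbitCom→Band D, AzureWave→Band G = $3416M.
Swapping OrbitCom↔TerraLink (OrbitCom→Band B $208M, TerraLink→Band D $147M) loses 890.
Every other assignment is strictly worse.
Solara's own top band is Band B ($853M), but forcing Solara→Band B and reassigning the rest optimally gives only $3395M — worse by 150.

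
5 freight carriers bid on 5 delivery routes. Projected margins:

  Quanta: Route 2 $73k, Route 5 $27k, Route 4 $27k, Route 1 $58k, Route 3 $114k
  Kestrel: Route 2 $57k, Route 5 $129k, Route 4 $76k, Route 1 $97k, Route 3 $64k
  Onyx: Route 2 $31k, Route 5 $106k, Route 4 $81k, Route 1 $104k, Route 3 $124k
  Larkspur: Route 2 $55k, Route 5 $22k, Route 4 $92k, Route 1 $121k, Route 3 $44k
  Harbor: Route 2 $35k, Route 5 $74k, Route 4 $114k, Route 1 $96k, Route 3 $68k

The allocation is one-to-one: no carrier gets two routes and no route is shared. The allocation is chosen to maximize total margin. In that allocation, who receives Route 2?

Quanta receives Route 2.

Optimal: Quanta→Route 2 ($73k), Kestrel→Route 5 ($129k), Onyx→Route 3 ($124k), Larkspur→Route 1 ($121k), Harbor→Route 4 ($114k) — total 73+129+124+121+114 = $561k.
Row-greedy (each carrier in turn takes its best remaining route) gives $474k, worse by 87.
Next-best assignment: Quanta→Route 3, Kestrel→Route 5, Onyx→Route 1, Larkspur→Route 2, Harbor→Route 4 = $516k.
Swapping Kestrel↔Quanta (Kestrel→Route 2 $57k, Quanta→Route 5 $27k) loses 118.
Quanta's own top route is Route 3 ($114k), but forcing Quanta→Route 3 and reassigning the rest optimally gives only $516k — worse by 45.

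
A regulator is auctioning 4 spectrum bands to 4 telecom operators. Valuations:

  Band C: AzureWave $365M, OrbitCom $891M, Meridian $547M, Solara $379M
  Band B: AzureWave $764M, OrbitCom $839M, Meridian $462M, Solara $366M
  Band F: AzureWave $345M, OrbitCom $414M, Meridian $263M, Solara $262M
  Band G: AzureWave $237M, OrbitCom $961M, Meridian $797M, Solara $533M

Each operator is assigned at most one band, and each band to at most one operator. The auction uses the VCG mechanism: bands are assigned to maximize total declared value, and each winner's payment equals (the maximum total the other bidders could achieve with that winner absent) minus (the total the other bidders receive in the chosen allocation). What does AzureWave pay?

AzureWave pays $104M.

Efficient allocation: AzureWave→Band B ($764M), OrbitCom→Band C ($891M), Meridian→Band G ($797M), Solara→Band F ($262M); total welfare W = $2714M.
AzureWave receives Band B at value $764M, so the others get W − 764 = $1950M.
Without AzureWave: best allocation of the remaining 3 bidders over all 4 bands is OrbitCom→Band C ($891M), Meridian→Band G ($797M), Solara→Band B ($366M), total $2054M.
VCG payment = (others' best without AzureWave) − (others' welfare with AzureWave) = 2054 − 1950 = $104M.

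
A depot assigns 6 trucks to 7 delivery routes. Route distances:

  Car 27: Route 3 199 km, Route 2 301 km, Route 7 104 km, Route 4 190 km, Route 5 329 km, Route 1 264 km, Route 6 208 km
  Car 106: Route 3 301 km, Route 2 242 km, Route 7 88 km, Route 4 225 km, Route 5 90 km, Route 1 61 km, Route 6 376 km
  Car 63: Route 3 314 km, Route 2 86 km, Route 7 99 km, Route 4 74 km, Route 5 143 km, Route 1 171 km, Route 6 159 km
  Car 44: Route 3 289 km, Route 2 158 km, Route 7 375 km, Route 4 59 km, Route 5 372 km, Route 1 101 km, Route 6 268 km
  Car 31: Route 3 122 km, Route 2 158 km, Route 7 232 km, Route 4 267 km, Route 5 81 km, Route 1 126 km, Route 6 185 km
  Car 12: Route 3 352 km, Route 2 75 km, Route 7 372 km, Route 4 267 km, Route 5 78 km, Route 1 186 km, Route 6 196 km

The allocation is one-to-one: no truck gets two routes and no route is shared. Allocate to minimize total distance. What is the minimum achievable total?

Optimal: Car 27→Route 7 (104 km), Car 106→Route 1 (61 km), Car 63→Route 2 (86 km), Car 44→Route 4 (59 km), Car 31→Route 3 (122 km), Car 12→Route 5 (78 km) — total 104+61+86+59+122+78 = 510 km.
Column-greedy (each route in turn goes to its cheapest remaining truck) gives 751 km, worse by 241.
Next-best assignment: Car 27→Route 7, Car 106→Route 1, Car 63→Route 6, Car 44→Route 4, Car 31→Route 5, Car 12→Route 2 = 539 km.

Minimum total: 510 km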